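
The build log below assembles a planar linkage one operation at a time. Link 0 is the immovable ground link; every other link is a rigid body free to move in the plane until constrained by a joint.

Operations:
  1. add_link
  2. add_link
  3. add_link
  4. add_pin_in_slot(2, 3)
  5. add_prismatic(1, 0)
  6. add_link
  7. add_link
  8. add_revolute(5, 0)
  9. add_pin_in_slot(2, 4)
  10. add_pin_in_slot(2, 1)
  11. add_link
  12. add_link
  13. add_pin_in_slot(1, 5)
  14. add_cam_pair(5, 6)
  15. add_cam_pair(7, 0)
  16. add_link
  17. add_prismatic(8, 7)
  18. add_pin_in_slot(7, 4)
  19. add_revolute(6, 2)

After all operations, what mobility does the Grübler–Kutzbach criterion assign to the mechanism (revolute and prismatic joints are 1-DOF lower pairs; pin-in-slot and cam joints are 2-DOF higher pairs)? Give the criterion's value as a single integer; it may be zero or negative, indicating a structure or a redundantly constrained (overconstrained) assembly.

M = 9

[1;0;0] (link 0 is ground)
L+ [2;0;0]
L+ [3;0;0]
L+ [4;0;0]
PS(2,3)∈J2 [4;0;1]
P(1,0)∈J1 [4;1;1]
L+ [5;1;1]
L+ [6;1;1]
R(5,0)∈J1 [6;2;1]
PS(2,4)∈J2 [6;2;2]
PS(2,1)∈J2 [6;2;3]
L+ [7;2;3]
L+ [8;2;3]
PS(1,5)∈J2 [8;2;4]
C(5,6)∈J2 [8;2;5]
C(7,0)∈J2 [8;2;6]
L+ [9;2;6]
P(8,7)∈J1 [9;3;6]
PS(7,4)∈J2 [9;3;7]
R(6,2)∈J1 [9;4;7]
mobility = 24 − 8 − 7 = 9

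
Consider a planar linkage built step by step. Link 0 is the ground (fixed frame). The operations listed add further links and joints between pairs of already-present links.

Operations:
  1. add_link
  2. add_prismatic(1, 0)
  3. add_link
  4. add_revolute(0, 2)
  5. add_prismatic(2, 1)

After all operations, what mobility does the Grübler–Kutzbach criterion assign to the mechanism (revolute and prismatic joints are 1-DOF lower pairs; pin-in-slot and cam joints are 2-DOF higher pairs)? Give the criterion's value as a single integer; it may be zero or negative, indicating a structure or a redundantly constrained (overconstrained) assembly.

M = 0

L=1 J1=0 J2=0
add link → L=2 J1=0 J2=0
P@1,0 dof=1 J1 → L=2 J1=1 J2=0
add link → L=3 J1=1 J2=0
R@0,2 dof=1 J1 → L=3 J1=2 J2=0
P@2,1 dof=1 J1 → L=3 J1=3 J2=0
M=3(L−1)−2J1−J2=3·2−2·3−0=0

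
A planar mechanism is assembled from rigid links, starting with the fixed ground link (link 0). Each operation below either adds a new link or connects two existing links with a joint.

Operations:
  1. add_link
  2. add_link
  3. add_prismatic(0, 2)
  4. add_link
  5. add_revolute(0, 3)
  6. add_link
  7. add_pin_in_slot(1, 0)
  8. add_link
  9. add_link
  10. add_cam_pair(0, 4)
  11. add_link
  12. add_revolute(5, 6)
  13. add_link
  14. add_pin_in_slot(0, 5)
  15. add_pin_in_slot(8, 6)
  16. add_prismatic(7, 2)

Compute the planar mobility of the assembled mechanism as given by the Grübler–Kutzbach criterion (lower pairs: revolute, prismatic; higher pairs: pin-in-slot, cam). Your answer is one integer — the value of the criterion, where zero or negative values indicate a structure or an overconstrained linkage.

M = 12

link 0 = ground. State L|J1|J2 = 1|0|0
+link1  2|0|0
+link2  3|0|0
P(0,2) f=1→J1  3|1|0
+link3  4|1|0
R(0,3) f=1→J1  4|2|0
+link4  5|2|0
PS(1,0) f=2→J2  5|2|1
+link5  6|2|1
+link6  7|2|1
C(0,4) f=2→J2  7|2|2
+link7  8|2|2
R(5,6) f=1→J1  8|3|2
+link8  9|3|2
PS(0,5) f=2→J2  9|3|3
PS(8,6) f=2→J2  9|3|4
P(7,2) f=1→J1  9|4|4
M = 3(9−1)−2·4−4 = 24−8−4 = 12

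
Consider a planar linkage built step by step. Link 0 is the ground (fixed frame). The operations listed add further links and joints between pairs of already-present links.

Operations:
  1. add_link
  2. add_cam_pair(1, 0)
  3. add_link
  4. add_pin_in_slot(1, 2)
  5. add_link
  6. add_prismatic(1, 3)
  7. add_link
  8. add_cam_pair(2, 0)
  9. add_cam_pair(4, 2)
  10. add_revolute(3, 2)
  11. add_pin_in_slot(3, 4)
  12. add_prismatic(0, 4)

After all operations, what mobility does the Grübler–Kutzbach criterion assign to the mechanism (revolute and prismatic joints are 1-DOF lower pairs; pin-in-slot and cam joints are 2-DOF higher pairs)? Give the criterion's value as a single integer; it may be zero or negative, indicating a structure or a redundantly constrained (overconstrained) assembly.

(L,J1,J2)=(1,0,0); link0 fixed
link1: (2,0,0)
C 1-0 [J2]: (2,0,1)
link2: (3,0,1)
PS 1-2 [J2]: (3,0,2)
link3: (4,0,2)
P 1-3 [J1]: (4,1,2)
link4: (5,1,2)
C 2-0 [J2]: (5,1,3)
C 4-2 [J2]: (5,1,4)
R 3-2 [J1]: (5,2,4)
PS 3-4 [J2]: (5,2,5)
P 0-4 [J1]: (5,3,5)
Grübler: 3·4 − 2·3 − 5 = 1

M = 1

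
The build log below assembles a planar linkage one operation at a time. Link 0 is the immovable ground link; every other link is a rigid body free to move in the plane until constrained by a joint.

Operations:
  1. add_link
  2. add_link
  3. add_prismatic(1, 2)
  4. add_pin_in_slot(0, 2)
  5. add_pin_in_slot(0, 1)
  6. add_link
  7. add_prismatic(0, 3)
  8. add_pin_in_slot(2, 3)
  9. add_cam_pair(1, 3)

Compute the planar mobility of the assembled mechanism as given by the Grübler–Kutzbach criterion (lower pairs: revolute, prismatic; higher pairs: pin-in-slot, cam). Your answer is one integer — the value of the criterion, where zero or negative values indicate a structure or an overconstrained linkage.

[1;0;0] (link 0 is ground)
L+ [2;0;0]
L+ [3;0;0]
P(1,2)∈J1 [3;1;0]
PS(0,2)∈J2 [3;1;1]
PS(0,1)∈J2 [3;1;2]
L+ [4;1;2]
P(0,3)∈J1 [4;2;2]
PS(2,3)∈J2 [4;2;3]
C(1,3)∈J2 [4;2;4]
mobility = 9 − 4 − 4 = 1

M = 1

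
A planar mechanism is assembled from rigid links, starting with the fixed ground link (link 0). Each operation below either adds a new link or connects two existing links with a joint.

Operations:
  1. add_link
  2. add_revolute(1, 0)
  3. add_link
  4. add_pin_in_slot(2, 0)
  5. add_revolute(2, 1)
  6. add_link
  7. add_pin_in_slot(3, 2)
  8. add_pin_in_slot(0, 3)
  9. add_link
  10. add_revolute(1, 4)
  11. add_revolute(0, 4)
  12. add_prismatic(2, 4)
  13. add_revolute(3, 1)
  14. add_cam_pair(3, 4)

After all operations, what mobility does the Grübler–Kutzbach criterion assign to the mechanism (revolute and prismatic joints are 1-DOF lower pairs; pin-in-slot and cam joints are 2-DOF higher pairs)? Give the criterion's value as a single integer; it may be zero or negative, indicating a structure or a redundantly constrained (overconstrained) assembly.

M = -4

ground; <1,0,0>
#1 <2,0,0>
R:1↔0 J1 <2,1,0>
#2 <3,1,0>
PS:2↔0 J2 <3,1,1>
R:2↔1 J1 <3,2,1>
#3 <4,2,1>
PS:3↔2 J2 <4,2,2>
PS:0↔3 J2 <4,2,3>
#4 <5,2,3>
R:1↔4 J1 <5,3,3>
R:0↔4 J1 <5,4,3>
P:2↔4 J1 <5,5,3>
R:3↔1 J1 <5,6,3>
C:3↔4 J2 <5,6,4>
3×4 − 2×6 − 1×4 = -4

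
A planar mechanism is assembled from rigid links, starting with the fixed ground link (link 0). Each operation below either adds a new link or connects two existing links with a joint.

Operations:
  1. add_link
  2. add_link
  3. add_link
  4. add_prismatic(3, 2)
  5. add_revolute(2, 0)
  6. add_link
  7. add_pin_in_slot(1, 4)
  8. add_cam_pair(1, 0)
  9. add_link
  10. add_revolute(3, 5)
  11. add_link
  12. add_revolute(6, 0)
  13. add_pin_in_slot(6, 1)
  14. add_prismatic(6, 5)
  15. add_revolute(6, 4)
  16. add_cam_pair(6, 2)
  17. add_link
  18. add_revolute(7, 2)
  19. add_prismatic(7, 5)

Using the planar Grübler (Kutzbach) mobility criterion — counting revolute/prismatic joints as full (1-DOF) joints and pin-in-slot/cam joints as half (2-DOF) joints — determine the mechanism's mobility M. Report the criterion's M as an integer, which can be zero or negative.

ground; <1,0,0>
#1 <2,0,0>
#2 <3,0,0>
#3 <4,0,0>
P:3↔2 J1 <4,1,0>
R:2↔0 J1 <4,2,0>
#4 <5,2,0>
PS:1↔4 J2 <5,2,1>
C:1↔0 J2 <5,2,2>
#5 <6,2,2>
R:3↔5 J1 <6,3,2>
#6 <7,3,2>
R:6↔0 J1 <7,4,2>
PS:6↔1 J2 <7,4,3>
P:6↔5 J1 <7,5,3>
R:6↔4 J1 <7,6,3>
C:6↔2 J2 <7,6,4>
#7 <8,6,4>
R:7↔2 J1 <8,7,4>
P:7↔5 J1 <8,8,4>
3×7 − 2×8 − 1×4 = 1

M = 1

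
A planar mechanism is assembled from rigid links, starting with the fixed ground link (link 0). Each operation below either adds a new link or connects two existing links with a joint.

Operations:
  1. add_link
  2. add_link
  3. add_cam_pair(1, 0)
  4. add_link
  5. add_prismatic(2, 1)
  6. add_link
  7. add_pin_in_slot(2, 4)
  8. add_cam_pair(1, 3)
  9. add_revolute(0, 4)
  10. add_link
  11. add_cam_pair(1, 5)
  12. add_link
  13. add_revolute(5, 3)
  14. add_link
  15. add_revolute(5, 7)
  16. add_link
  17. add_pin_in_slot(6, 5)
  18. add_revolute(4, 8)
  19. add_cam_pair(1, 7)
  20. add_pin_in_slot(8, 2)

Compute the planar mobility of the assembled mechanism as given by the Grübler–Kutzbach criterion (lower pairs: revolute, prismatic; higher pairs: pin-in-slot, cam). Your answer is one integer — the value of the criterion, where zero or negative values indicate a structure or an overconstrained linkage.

(L,J1,J2)=(1,0,0); link0 fixed
link1: (2,0,0)
link2: (3,0,0)
C 1-0 [J2]: (3,0,1)
link3: (4,0,1)
P 2-1 [J1]: (4,1,1)
link4: (5,1,1)
PS 2-4 [J2]: (5,1,2)
C 1-3 [J2]: (5,1,3)
R 0-4 [J1]: (5,2,3)
link5: (6,2,3)
C 1-5 [J2]: (6,2,4)
link6: (7,2,4)
R 5-3 [J1]: (7,3,4)
link7: (8,3,4)
R 5-7 [J1]: (8,4,4)
link8: (9,4,4)
PS 6-5 [J2]: (9,4,5)
R 4-8 [J1]: (9,5,5)
C 1-7 [J2]: (9,5,6)
PS 8-2 [J2]: (9,5,7)
Grübler: 3·8 − 2·5 − 7 = 7

M = 7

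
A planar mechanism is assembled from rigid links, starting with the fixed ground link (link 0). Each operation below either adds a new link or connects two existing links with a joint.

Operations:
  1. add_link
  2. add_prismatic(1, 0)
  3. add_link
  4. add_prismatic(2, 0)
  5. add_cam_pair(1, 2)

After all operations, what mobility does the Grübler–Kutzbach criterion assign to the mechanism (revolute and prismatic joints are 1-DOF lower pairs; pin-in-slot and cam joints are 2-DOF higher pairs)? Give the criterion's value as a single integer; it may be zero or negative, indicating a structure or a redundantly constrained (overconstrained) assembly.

link 0 = ground. State L|J1|J2 = 1|0|0
+link1  2|0|0
P(1,0) f=1→J1  2|1|0
+link2  3|1|0
P(2,0) f=1→J1  3|2|0
C(1,2) f=2→J2  3|2|1
M = 3(3−1)−2·2−1 = 6−4−1 = 1

M = 1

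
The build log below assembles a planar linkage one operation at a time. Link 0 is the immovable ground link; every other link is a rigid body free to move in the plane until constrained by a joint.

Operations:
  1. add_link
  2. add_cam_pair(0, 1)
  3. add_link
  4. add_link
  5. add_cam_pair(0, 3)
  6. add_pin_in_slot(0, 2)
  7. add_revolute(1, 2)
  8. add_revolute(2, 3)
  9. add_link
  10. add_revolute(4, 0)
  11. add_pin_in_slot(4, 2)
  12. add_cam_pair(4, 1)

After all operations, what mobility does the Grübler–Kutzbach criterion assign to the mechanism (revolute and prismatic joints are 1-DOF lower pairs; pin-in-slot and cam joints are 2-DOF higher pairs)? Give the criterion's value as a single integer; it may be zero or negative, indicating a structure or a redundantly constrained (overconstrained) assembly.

M = 1

(L,J1,J2)=(1,0,0); link0 fixed
link1: (2,0,0)
C 0-1 [J2]: (2,0,1)
link2: (3,0,1)
link3: (4,0,1)
C 0-3 [J2]: (4,0,2)
PS 0-2 [J2]: (4,0,3)
R 1-2 [J1]: (4,1,3)
R 2-3 [J1]: (4,2,3)
link4: (5,2,3)
R 4-0 [J1]: (5,3,3)
PS 4-2 [J2]: (5,3,4)
C 4-1 [J2]: (5,3,5)
Grübler: 3·4 − 2·3 − 5 = 1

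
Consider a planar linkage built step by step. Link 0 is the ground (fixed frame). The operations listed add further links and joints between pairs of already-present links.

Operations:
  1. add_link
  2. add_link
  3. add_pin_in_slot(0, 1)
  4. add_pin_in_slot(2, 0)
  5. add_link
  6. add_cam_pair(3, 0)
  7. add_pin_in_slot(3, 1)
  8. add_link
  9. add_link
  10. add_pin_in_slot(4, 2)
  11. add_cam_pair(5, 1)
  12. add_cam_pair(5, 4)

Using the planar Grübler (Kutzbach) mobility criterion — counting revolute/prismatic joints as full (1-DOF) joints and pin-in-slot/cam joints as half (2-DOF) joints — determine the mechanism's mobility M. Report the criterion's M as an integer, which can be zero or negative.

M = 8

[1;0;0] (link 0 is ground)
L+ [2;0;0]
L+ [3;0;0]
PS(0,1)∈J2 [3;0;1]
PS(2,0)∈J2 [3;0;2]
L+ [4;0;2]
C(3,0)∈J2 [4;0;3]
PS(3,1)∈J2 [4;0;4]
L+ [5;0;4]
L+ [6;0;4]
PS(4,2)∈J2 [6;0;5]
C(5,1)∈J2 [6;0;6]
C(5,4)∈J2 [6;0;7]
mobility = 15 − 0 − 7 = 8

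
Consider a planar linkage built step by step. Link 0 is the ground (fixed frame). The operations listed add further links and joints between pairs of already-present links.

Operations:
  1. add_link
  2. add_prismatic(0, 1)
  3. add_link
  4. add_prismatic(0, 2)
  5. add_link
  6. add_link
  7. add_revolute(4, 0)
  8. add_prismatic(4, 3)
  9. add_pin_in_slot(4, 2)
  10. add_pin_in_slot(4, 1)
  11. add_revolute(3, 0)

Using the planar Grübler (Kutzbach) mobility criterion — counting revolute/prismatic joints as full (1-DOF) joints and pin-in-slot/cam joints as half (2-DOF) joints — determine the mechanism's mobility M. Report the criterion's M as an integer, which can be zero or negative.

M = 0

ground; <1,0,0>
#1 <2,0,0>
P:0↔1 J1 <2,1,0>
#2 <3,1,0>
P:0↔2 J1 <3,2,0>
#3 <4,2,0>
#4 <5,2,0>
R:4↔0 J1 <5,3,0>
P:4↔3 J1 <5,4,0>
PS:4↔2 J2 <5,4,1>
PS:4↔1 J2 <5,4,2>
R:3↔0 J1 <5,5,2>
3×4 − 2×5 − 1×2 = 0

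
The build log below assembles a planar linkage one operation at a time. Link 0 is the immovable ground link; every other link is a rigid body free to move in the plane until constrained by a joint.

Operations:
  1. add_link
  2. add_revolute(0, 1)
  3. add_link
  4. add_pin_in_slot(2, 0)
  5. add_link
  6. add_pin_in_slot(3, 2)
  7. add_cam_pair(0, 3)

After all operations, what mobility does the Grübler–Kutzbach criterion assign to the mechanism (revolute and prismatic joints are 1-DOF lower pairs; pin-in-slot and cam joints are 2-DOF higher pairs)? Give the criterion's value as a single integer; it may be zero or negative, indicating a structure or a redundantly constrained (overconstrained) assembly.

L=1 J1=0 J2=0
add link → L=2 J1=0 J2=0
R@0,1 dof=1 J1 → L=2 J1=1 J2=0
add link → L=3 J1=1 J2=0
PS@2,0 dof=2 J2 → L=3 J1=1 J2=1
add link → L=4 J1=1 J2=1
PS@3,2 dof=2 J2 → L=4 J1=1 J2=2
C@0,3 dof=2 J2 → L=4 J1=1 J2=3
M=3(L−1)−2J1−J2=3·3−2·1−3=4

M = 4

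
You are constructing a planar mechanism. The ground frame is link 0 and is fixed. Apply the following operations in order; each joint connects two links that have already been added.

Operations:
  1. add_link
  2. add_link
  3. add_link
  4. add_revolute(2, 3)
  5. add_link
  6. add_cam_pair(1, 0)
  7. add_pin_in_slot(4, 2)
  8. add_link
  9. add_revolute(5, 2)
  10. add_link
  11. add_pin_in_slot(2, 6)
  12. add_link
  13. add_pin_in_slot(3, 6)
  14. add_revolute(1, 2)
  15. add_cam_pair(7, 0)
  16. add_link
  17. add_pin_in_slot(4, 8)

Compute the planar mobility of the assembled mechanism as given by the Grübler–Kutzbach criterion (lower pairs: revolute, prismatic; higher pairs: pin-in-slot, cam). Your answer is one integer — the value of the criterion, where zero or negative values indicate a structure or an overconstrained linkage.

M = 12

link 0 = ground. State L|J1|J2 = 1|0|0
+link1  2|0|0
+link2  3|0|0
+link3  4|0|0
R(2,3) f=1→J1  4|1|0
+link4  5|1|0
C(1,0) f=2→J2  5|1|1
PS(4,2) f=2→J2  5|1|2
+link5  6|1|2
R(5,2) f=1→J1  6|2|2
+link6  7|2|2
PS(2,6) f=2→J2  7|2|3
+link7  8|2|3
PS(3,6) f=2→J2  8|2|4
R(1,2) f=1→J1  8|3|4
C(7,0) f=2→J2  8|3|5
+link8  9|3|5
PS(4,8) f=2→J2  9|3|6
M = 3(9−1)−2·3−6 = 24−6−6 = 12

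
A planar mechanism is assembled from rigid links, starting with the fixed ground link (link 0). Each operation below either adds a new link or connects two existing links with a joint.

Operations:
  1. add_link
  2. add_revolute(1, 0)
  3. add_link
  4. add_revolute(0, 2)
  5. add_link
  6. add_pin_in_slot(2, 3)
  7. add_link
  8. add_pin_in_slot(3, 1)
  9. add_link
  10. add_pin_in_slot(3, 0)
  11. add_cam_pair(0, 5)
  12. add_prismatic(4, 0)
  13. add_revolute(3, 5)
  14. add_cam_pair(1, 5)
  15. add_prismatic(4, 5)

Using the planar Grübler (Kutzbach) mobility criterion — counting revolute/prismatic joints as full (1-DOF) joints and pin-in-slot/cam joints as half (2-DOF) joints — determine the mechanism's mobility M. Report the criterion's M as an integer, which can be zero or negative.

link 0 = ground. State L|J1|J2 = 1|0|0
+link1  2|0|0
R(1,0) f=1→J1  2|1|0
+link2  3|1|0
R(0,2) f=1→J1  3|2|0
+link3  4|2|0
PS(2,3) f=2→J2  4|2|1
+link4  5|2|1
PS(3,1) f=2→J2  5|2|2
+link5  6|2|2
PS(3,0) f=2→J2  6|2|3
C(0,5) f=2→J2  6|2|4
P(4,0) f=1→J1  6|3|4
R(3,5) f=1→J1  6|4|4
C(1,5) f=2→J2  6|4|5
P(4,5) f=1→J1  6|5|5
M = 3(6−1)−2·5−5 = 15−10−5 = 0

M = 0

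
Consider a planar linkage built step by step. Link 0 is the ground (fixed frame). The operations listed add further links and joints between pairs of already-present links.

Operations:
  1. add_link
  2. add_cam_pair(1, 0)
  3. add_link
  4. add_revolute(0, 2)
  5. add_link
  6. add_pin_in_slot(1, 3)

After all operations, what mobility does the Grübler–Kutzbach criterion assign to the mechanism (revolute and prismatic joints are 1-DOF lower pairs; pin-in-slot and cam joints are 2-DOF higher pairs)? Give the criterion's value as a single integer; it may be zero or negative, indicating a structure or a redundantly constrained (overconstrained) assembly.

(L,J1,J2)=(1,0,0); link0 fixed
link1: (2,0,0)
C 1-0 [J2]: (2,0,1)
link2: (3,0,1)
R 0-2 [J1]: (3,1,1)
link3: (4,1,1)
PS 1-3 [J2]: (4,1,2)
Grübler: 3·3 − 2·1 − 2 = 5

M = 5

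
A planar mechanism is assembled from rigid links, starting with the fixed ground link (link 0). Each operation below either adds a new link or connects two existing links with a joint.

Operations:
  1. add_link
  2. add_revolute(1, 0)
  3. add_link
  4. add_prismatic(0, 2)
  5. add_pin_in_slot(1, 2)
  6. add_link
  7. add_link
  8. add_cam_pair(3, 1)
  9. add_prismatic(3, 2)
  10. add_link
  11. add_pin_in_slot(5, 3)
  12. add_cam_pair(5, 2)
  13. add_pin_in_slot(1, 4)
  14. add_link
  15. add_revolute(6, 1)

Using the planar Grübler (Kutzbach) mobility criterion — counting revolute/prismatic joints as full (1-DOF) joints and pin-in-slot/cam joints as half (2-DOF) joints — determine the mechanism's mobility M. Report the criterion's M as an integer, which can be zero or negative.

M = 5

(L,J1,J2)=(1,0,0); link0 fixed
link1: (2,0,0)
R 1-0 [J1]: (2,1,0)
link2: (3,1,0)
P 0-2 [J1]: (3,2,0)
PS 1-2 [J2]: (3,2,1)
link3: (4,2,1)
link4: (5,2,1)
C 3-1 [J2]: (5,2,2)
P 3-2 [J1]: (5,3,2)
link5: (6,3,2)
PS 5-3 [J2]: (6,3,3)
C 5-2 [J2]: (6,3,4)
PS 1-4 [J2]: (6,3,5)
link6: (7,3,5)
R 6-1 [J1]: (7,4,5)
Grübler: 3·6 − 2·4 − 5 = 5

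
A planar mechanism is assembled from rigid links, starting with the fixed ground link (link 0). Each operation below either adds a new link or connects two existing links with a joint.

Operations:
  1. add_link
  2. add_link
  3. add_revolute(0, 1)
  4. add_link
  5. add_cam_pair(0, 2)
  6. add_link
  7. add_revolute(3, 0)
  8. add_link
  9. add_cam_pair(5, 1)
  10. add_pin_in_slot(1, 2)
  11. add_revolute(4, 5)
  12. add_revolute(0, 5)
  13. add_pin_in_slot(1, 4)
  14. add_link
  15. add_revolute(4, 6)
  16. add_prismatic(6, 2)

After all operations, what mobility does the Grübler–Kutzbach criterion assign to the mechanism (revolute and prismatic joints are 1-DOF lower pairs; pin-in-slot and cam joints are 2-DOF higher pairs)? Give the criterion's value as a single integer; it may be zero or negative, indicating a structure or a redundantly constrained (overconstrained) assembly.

[1;0;0] (link 0 is ground)
L+ [2;0;0]
L+ [3;0;0]
R(0,1)∈J1 [3;1;0]
L+ [4;1;0]
C(0,2)∈J2 [4;1;1]
L+ [5;1;1]
R(3,0)∈J1 [5;2;1]
L+ [6;2;1]
C(5,1)∈J2 [6;2;2]
PS(1,2)∈J2 [6;2;3]
R(4,5)∈J1 [6;3;3]
R(0,5)∈J1 [6;4;3]
PS(1,4)∈J2 [6;4;4]
L+ [7;4;4]
R(4,6)∈J1 [7;5;4]
P(6,2)∈J1 [7;6;4]
mobility = 18 − 12 − 4 = 2

M = 2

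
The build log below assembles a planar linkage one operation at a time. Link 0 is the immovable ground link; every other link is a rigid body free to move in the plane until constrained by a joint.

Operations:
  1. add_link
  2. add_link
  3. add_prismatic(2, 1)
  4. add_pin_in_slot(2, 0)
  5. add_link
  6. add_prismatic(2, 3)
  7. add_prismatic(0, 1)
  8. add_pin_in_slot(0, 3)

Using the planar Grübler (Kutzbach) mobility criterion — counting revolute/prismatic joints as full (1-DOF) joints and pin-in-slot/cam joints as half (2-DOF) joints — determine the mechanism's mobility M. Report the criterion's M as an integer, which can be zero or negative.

M = 1

[1;0;0] (link 0 is ground)
L+ [2;0;0]
L+ [3;0;0]
P(2,1)∈J1 [3;1;0]
PS(2,0)∈J2 [3;1;1]
L+ [4;1;1]
P(2,3)∈J1 [4;2;1]
P(0,1)∈J1 [4;3;1]
PS(0,3)∈J2 [4;3;2]
mobility = 9 − 6 − 2 = 1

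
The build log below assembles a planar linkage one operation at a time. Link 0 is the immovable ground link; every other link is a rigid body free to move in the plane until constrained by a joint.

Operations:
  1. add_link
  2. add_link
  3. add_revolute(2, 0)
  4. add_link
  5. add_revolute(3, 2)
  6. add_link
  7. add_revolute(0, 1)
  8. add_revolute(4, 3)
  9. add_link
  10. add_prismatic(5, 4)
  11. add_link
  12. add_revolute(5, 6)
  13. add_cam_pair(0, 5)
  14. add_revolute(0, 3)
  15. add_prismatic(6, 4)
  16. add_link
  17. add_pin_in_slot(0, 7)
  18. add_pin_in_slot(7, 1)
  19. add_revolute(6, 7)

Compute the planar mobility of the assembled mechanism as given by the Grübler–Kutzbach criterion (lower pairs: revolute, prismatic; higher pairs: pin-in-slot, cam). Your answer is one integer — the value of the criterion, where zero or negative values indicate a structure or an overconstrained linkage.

M = 0

L=1 J1=0 J2=0
add link → L=2 J1=0 J2=0
add link → L=3 J1=0 J2=0
R@2,0 dof=1 J1 → L=3 J1=1 J2=0
add link → L=4 J1=1 J2=0
R@3,2 dof=1 J1 → L=4 J1=2 J2=0
add link → L=5 J1=2 J2=0
R@0,1 dof=1 J1 → L=5 J1=3 J2=0
R@4,3 dof=1 J1 → L=5 J1=4 J2=0
add link → L=6 J1=4 J2=0
P@5,4 dof=1 J1 → L=6 J1=5 J2=0
add link → L=7 J1=5 J2=0
R@5,6 dof=1 J1 → L=7 J1=6 J2=0
C@0,5 dof=2 J2 → L=7 J1=6 J2=1
R@0,3 dof=1 J1 → L=7 J1=7 J2=1
P@6,4 dof=1 J1 → L=7 J1=8 J2=1
add link → L=8 J1=8 J2=1
PS@0,7 dof=2 J2 → L=8 J1=8 J2=2
PS@7,1 dof=2 J2 → L=8 J1=8 J2=3
R@6,7 dof=1 J1 → L=8 J1=9 J2=3
M=3(L−1)−2J1−J2=3·7−2·9−3=0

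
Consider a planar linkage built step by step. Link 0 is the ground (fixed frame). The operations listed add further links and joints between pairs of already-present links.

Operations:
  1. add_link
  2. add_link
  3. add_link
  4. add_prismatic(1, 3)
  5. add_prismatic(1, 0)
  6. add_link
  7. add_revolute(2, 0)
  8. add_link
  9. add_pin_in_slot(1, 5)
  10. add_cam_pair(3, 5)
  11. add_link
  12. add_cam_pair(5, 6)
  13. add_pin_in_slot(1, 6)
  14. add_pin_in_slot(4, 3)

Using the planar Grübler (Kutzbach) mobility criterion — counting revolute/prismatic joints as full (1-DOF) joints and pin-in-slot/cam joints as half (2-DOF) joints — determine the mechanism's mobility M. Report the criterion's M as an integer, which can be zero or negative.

[1;0;0] (link 0 is ground)
L+ [2;0;0]
L+ [3;0;0]
L+ [4;0;0]
P(1,3)∈J1 [4;1;0]
P(1,0)∈J1 [4;2;0]
L+ [5;2;0]
R(2,0)∈J1 [5;3;0]
L+ [6;3;0]
PS(1,5)∈J2 [6;3;1]
C(3,5)∈J2 [6;3;2]
L+ [7;3;2]
C(5,6)∈J2 [7;3;3]
PS(1,6)∈J2 [7;3;4]
PS(4,3)∈J2 [7;3;5]
mobility = 18 − 6 − 5 = 7

M = 7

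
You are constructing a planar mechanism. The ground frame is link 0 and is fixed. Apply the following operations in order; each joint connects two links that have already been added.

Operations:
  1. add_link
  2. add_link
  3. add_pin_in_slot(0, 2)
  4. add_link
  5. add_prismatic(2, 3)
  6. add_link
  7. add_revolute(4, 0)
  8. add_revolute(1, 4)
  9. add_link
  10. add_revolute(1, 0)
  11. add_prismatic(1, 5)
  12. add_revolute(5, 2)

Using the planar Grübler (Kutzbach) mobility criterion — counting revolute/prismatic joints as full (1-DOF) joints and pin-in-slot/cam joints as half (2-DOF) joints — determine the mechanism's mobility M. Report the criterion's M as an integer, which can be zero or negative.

M = 2

[1;0;0] (link 0 is ground)
L+ [2;0;0]
L+ [3;0;0]
PS(0,2)∈J2 [3;0;1]
L+ [4;0;1]
P(2,3)∈J1 [4;1;1]
L+ [5;1;1]
R(4,0)∈J1 [5;2;1]
R(1,4)∈J1 [5;3;1]
L+ [6;3;1]
R(1,0)∈J1 [6;4;1]
P(1,5)∈J1 [6;5;1]
R(5,2)∈J1 [6;6;1]
mobility = 15 − 12 − 1 = 2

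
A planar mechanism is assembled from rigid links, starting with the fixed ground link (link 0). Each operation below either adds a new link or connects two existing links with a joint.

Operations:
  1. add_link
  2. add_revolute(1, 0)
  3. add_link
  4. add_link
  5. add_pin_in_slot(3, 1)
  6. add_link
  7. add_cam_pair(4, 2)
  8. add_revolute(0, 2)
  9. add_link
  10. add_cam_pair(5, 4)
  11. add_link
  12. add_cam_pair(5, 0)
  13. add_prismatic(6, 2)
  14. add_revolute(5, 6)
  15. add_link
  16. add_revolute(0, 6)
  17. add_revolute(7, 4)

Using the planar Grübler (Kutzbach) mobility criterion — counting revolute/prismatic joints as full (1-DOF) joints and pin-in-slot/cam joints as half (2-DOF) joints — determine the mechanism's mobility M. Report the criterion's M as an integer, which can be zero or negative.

M = 5

[1;0;0] (link 0 is ground)
L+ [2;0;0]
R(1,0)∈J1 [2;1;0]
L+ [3;1;0]
L+ [4;1;0]
PS(3,1)∈J2 [4;1;1]
L+ [5;1;1]
C(4,2)∈J2 [5;1;2]
R(0,2)∈J1 [5;2;2]
L+ [6;2;2]
C(5,4)∈J2 [6;2;3]
L+ [7;2;3]
C(5,0)∈J2 [7;2;4]
P(6,2)∈J1 [7;3;4]
R(5,6)∈J1 [7;4;4]
L+ [8;4;4]
R(0,6)∈J1 [8;5;4]
R(7,4)∈J1 [8;6;4]
mobility = 21 − 12 − 4 = 5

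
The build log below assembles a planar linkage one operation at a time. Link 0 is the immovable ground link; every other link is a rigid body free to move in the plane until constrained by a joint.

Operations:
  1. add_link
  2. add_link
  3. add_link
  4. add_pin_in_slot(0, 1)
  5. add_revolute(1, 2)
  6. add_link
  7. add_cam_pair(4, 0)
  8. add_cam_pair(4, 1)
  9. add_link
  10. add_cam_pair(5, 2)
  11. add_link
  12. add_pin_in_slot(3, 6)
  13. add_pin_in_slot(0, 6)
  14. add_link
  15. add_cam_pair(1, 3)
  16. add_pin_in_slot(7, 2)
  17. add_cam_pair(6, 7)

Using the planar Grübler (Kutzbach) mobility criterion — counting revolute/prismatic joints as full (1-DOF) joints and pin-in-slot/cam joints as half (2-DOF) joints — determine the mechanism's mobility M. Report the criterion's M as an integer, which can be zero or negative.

ground; <1,0,0>
#1 <2,0,0>
#2 <3,0,0>
#3 <4,0,0>
PS:0↔1 J2 <4,0,1>
R:1↔2 J1 <4,1,1>
#4 <5,1,1>
C:4↔0 J2 <5,1,2>
C:4↔1 J2 <5,1,3>
#5 <6,1,3>
C:5↔2 J2 <6,1,4>
#6 <7,1,4>
PS:3↔6 J2 <7,1,5>
PS:0↔6 J2 <7,1,6>
#7 <8,1,6>
C:1↔3 J2 <8,1,7>
PS:7↔2 J2 <8,1,8>
C:6↔7 J2 <8,1,9>
3×7 − 2×1 − 1×9 = 10

M = 10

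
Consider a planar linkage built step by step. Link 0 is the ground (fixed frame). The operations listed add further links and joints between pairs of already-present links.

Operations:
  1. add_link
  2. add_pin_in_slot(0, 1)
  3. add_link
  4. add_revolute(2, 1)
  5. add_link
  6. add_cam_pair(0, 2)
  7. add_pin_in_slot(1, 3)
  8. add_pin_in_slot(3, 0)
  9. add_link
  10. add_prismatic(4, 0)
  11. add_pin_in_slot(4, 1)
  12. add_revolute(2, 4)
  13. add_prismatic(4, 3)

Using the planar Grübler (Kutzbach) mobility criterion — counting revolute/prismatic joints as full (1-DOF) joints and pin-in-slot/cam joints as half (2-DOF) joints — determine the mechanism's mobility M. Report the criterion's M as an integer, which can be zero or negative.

(L,J1,J2)=(1,0,0); link0 fixed
link1: (2,0,0)
PS 0-1 [J2]: (2,0,1)
link2: (3,0,1)
R 2-1 [J1]: (3,1,1)
link3: (4,1,1)
C 0-2 [J2]: (4,1,2)
PS 1-3 [J2]: (4,1,3)
PS 3-0 [J2]: (4,1,4)
link4: (5,1,4)
P 4-0 [J1]: (5,2,4)
PS 4-1 [J2]: (5,2,5)
R 2-4 [J1]: (5,3,5)
P 4-3 [J1]: (5,4,5)
Grübler: 3·4 − 2·4 − 5 = -1

M = -1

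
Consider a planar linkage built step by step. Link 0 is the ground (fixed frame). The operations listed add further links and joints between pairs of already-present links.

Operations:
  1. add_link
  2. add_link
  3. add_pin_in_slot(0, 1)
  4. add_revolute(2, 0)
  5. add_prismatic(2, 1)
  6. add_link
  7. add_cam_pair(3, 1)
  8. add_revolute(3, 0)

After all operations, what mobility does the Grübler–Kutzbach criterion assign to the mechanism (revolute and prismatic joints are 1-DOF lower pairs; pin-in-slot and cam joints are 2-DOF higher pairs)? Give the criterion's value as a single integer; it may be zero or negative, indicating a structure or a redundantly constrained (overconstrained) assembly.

L=1 J1=0 J2=0
add link → L=2 J1=0 J2=0
add link → L=3 J1=0 J2=0
PS@0,1 dof=2 J2 → L=3 J1=0 J2=1
R@2,0 dof=1 J1 → L=3 J1=1 J2=1
P@2,1 dof=1 J1 → L=3 J1=2 J2=1
add link → L=4 J1=2 J2=1
C@3,1 dof=2 J2 → L=4 J1=2 J2=2
R@3,0 dof=1 J1 → L=4 J1=3 J2=2
M=3(L−1)−2J1−J2=3·3−2·3−2=1

M = 1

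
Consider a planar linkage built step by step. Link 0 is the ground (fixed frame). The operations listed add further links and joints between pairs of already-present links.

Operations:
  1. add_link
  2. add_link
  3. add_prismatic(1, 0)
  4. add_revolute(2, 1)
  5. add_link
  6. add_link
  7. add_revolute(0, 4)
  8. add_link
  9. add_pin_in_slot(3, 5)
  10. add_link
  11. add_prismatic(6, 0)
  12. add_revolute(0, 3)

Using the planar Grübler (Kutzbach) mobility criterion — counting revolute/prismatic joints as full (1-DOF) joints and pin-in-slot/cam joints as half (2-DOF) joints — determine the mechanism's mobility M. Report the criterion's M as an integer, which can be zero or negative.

ground; <1,0,0>
#1 <2,0,0>
#2 <3,0,0>
P:1↔0 J1 <3,1,0>
R:2↔1 J1 <3,2,0>
#3 <4,2,0>
#4 <5,2,0>
R:0↔4 J1 <5,3,0>
#5 <6,3,0>
PS:3↔5 J2 <6,3,1>
#6 <7,3,1>
P:6↔0 J1 <7,4,1>
R:0↔3 J1 <7,5,1>
3×6 − 2×5 − 1×1 = 7

M = 7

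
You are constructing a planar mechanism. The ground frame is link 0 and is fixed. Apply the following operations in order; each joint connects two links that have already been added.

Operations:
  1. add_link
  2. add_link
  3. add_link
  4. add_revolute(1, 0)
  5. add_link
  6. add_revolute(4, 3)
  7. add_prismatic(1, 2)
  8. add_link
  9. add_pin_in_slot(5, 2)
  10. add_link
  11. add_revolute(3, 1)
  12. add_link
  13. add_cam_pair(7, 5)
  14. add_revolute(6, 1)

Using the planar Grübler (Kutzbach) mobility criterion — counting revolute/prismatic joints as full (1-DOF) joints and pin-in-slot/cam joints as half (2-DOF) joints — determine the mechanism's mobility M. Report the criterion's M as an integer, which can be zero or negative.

L=1 J1=0 J2=0
add link → L=2 J1=0 J2=0
add link → L=3 J1=0 J2=0
add link → L=4 J1=0 J2=0
R@1,0 dof=1 J1 → L=4 J1=1 J2=0
add link → L=5 J1=1 J2=0
R@4,3 dof=1 J1 → L=5 J1=2 J2=0
P@1,2 dof=1 J1 → L=5 J1=3 J2=0
add link → L=6 J1=3 J2=0
PS@5,2 dof=2 J2 → L=6 J1=3 J2=1
add link → L=7 J1=3 J2=1
R@3,1 dof=1 J1 → L=7 J1=4 J2=1
add link → L=8 J1=4 J2=1
C@7,5 dof=2 J2 → L=8 J1=4 J2=2
R@6,1 dof=1 J1 → L=8 J1=5 J2=2
M=3(L−1)−2J1−J2=3·7−2·5−2=9

M = 9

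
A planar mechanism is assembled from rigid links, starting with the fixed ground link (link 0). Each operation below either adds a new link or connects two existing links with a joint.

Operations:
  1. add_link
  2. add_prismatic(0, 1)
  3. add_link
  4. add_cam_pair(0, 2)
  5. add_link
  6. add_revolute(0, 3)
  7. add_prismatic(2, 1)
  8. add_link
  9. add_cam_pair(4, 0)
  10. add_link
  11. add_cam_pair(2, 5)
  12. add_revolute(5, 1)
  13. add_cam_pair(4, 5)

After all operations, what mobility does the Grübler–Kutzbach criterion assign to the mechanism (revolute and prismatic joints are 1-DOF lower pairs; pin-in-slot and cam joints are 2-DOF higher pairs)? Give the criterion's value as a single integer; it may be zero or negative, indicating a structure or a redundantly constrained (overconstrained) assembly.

[1;0;0] (link 0 is ground)
L+ [2;0;0]
P(0,1)∈J1 [2;1;0]
L+ [3;1;0]
C(0,2)∈J2 [3;1;1]
L+ [4;1;1]
R(0,3)∈J1 [4;2;1]
P(2,1)∈J1 [4;3;1]
L+ [5;3;1]
C(4,0)∈J2 [5;3;2]
L+ [6;3;2]
C(2,5)∈J2 [6;3;3]
R(5,1)∈J1 [6;4;3]
C(4,5)∈J2 [6;4;4]
mobility = 15 − 8 − 4 = 3

M = 3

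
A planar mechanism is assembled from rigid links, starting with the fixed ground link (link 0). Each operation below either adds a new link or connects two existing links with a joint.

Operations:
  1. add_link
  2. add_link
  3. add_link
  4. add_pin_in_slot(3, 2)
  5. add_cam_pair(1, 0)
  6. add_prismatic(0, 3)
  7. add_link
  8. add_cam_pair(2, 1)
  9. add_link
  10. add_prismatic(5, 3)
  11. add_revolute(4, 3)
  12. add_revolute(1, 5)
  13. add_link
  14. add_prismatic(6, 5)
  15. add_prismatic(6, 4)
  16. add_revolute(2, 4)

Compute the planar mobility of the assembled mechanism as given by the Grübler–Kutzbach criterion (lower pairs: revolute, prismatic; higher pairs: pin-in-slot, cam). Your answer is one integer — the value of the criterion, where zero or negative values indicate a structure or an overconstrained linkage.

M = 1

L=1 J1=0 J2=0
add link → L=2 J1=0 J2=0
add link → L=3 J1=0 J2=0
add link → L=4 J1=0 J2=0
PS@3,2 dof=2 J2 → L=4 J1=0 J2=1
C@1,0 dof=2 J2 → L=4 J1=0 J2=2
P@0,3 dof=1 J1 → L=4 J1=1 J2=2
add link → L=5 J1=1 J2=2
C@2,1 dof=2 J2 → L=5 J1=1 J2=3
add link → L=6 J1=1 J2=3
P@5,3 dof=1 J1 → L=6 J1=2 J2=3
R@4,3 dof=1 J1 → L=6 J1=3 J2=3
R@1,5 dof=1 J1 → L=6 J1=4 J2=3
add link → L=7 J1=4 J2=3
P@6,5 dof=1 J1 → L=7 J1=5 J2=3
P@6,4 dof=1 J1 → L=7 J1=6 J2=3
R@2,4 dof=1 J1 → L=7 J1=7 J2=3
M=3(L−1)−2J1−J2=3·6−2·7−3=1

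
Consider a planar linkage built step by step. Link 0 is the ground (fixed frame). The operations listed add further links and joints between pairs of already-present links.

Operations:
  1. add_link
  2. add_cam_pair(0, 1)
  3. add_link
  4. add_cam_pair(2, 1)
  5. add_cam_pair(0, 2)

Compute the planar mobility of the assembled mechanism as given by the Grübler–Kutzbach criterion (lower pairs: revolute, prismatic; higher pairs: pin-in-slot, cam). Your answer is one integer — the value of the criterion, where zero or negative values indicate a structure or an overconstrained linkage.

(L,J1,J2)=(1,0,0); link0 fixed
link1: (2,0,0)
C 0-1 [J2]: (2,0,1)
link2: (3,0,1)
C 2-1 [J2]: (3,0,2)
C 0-2 [J2]: (3,0,3)
Grübler: 3·2 − 2·0 − 3 = 3

M = 3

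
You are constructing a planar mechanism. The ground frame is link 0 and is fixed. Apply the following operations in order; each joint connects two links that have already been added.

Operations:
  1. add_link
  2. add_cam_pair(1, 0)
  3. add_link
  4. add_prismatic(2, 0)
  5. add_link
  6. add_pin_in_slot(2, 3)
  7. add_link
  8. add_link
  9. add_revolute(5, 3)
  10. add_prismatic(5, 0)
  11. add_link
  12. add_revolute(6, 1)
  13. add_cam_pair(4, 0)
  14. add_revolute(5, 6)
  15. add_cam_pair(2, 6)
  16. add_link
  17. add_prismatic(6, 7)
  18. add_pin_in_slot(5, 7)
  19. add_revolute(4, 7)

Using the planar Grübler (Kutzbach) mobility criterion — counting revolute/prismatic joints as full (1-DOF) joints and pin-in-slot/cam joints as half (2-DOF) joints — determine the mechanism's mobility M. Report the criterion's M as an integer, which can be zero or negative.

M = 2

L=1 J1=0 J2=0
add link → L=2 J1=0 J2=0
C@1,0 dof=2 J2 → L=2 J1=0 J2=1
add link → L=3 J1=0 J2=1
P@2,0 dof=1 J1 → L=3 J1=1 J2=1
add link → L=4 J1=1 J2=1
PS@2,3 dof=2 J2 → L=4 J1=1 J2=2
add link → L=5 J1=1 J2=2
add link → L=6 J1=1 J2=2
R@5,3 dof=1 J1 → L=6 J1=2 J2=2
P@5,0 dof=1 J1 → L=6 J1=3 J2=2
add link → L=7 J1=3 J2=2
R@6,1 dof=1 J1 → L=7 J1=4 J2=2
C@4,0 dof=2 J2 → L=7 J1=4 J2=3
R@5,6 dof=1 J1 → L=7 J1=5 J2=3
C@2,6 dof=2 J2 → L=7 J1=5 J2=4
add link → L=8 J1=5 J2=4
P@6,7 dof=1 J1 → L=8 J1=6 J2=4
PS@5,7 dof=2 J2 → L=8 J1=6 J2=5
R@4,7 dof=1 J1 → L=8 J1=7 J2=5
M=3(L−1)−2J1−J2=3·7−2·7−5=2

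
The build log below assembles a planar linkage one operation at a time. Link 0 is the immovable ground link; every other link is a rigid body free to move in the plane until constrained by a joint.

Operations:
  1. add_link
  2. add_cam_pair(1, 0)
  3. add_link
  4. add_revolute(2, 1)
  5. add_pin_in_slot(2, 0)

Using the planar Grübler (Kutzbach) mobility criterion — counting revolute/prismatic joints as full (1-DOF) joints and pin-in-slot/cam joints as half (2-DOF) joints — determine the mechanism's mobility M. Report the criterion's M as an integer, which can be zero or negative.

M = 2

(L,J1,J2)=(1,0,0); link0 fixed
link1: (2,0,0)
C 1-0 [J2]: (2,0,1)
link2: (3,0,1)
R 2-1 [J1]: (3,1,1)
PS 2-0 [J2]: (3,1,2)
Grübler: 3·2 − 2·1 − 2 = 2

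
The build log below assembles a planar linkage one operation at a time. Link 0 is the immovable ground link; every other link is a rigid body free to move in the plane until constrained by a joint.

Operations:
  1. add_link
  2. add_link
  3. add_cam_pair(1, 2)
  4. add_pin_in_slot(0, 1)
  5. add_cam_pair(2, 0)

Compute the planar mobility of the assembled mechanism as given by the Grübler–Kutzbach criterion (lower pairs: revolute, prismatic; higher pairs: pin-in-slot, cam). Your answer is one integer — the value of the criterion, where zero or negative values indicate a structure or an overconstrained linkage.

M = 3

link 0 = ground. State L|J1|J2 = 1|0|0
+link1  2|0|0
+link2  3|0|0
C(1,2) f=2→J2  3|0|1
PS(0,1) f=2→J2  3|0|2
C(2,0) f=2→J2  3|0|3
M = 3(3−1)−2·0−3 = 6−0−3 = 3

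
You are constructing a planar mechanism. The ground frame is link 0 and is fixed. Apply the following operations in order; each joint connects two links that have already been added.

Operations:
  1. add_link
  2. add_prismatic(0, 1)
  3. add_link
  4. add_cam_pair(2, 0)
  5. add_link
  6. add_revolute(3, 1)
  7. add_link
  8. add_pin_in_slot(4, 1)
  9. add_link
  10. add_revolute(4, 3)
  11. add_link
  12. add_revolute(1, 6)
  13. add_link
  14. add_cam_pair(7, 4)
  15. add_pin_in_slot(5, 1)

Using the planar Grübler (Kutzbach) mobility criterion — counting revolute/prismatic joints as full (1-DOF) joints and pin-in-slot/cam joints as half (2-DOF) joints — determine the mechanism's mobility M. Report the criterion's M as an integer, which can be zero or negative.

M = 9

ground; <1,0,0>
#1 <2,0,0>
P:0↔1 J1 <2,1,0>
#2 <3,1,0>
C:2↔0 J2 <3,1,1>
#3 <4,1,1>
R:3↔1 J1 <4,2,1>
#4 <5,2,1>
PS:4↔1 J2 <5,2,2>
#5 <6,2,2>
R:4↔3 J1 <6,3,2>
#6 <7,3,2>
R:1↔6 J1 <7,4,2>
#7 <8,4,2>
C:7↔4 J2 <8,4,3>
PS:5↔1 J2 <8,4,4>
3×7 − 2×4 − 1×4 = 9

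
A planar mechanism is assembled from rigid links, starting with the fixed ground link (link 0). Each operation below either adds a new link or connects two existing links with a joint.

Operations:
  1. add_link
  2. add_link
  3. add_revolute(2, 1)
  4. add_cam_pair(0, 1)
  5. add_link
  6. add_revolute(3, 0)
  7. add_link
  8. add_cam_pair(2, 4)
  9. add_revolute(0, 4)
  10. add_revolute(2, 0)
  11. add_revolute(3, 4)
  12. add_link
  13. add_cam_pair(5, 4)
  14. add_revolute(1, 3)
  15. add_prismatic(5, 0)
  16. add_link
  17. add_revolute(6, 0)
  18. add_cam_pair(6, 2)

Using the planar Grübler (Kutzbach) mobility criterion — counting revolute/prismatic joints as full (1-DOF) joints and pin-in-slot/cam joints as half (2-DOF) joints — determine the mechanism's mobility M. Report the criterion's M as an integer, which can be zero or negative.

M = -2

ground; <1,0,0>
#1 <2,0,0>
#2 <3,0,0>
R:2↔1 J1 <3,1,0>
C:0↔1 J2 <3,1,1>
#3 <4,1,1>
R:3↔0 J1 <4,2,1>
#4 <5,2,1>
C:2↔4 J2 <5,2,2>
R:0↔4 J1 <5,3,2>
R:2↔0 J1 <5,4,2>
R:3↔4 J1 <5,5,2>
#5 <6,5,2>
C:5↔4 J2 <6,5,3>
R:1↔3 J1 <6,6,3>
P:5↔0 J1 <6,7,3>
#6 <7,7,3>
R:6↔0 J1 <7,8,3>
C:6↔2 J2 <7,8,4>
3×6 − 2×8 − 1×4 = -2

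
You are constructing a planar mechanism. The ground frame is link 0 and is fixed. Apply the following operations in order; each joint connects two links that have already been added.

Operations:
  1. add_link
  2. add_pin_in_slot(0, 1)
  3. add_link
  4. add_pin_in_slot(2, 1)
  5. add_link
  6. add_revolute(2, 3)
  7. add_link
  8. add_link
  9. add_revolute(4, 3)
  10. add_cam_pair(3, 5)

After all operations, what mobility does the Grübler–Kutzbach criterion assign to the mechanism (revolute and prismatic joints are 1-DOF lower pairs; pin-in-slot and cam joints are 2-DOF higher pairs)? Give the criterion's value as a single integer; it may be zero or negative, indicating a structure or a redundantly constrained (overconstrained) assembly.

M = 8

[1;0;0] (link 0 is ground)
L+ [2;0;0]
PS(0,1)∈J2 [2;0;1]
L+ [3;0;1]
PS(2,1)∈J2 [3;0;2]
L+ [4;0;2]
R(2,3)∈J1 [4;1;2]
L+ [5;1;2]
L+ [6;1;2]
R(4,3)∈J1 [6;2;2]
C(3,5)∈J2 [6;2;3]
mobility = 15 − 4 − 3 = 8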